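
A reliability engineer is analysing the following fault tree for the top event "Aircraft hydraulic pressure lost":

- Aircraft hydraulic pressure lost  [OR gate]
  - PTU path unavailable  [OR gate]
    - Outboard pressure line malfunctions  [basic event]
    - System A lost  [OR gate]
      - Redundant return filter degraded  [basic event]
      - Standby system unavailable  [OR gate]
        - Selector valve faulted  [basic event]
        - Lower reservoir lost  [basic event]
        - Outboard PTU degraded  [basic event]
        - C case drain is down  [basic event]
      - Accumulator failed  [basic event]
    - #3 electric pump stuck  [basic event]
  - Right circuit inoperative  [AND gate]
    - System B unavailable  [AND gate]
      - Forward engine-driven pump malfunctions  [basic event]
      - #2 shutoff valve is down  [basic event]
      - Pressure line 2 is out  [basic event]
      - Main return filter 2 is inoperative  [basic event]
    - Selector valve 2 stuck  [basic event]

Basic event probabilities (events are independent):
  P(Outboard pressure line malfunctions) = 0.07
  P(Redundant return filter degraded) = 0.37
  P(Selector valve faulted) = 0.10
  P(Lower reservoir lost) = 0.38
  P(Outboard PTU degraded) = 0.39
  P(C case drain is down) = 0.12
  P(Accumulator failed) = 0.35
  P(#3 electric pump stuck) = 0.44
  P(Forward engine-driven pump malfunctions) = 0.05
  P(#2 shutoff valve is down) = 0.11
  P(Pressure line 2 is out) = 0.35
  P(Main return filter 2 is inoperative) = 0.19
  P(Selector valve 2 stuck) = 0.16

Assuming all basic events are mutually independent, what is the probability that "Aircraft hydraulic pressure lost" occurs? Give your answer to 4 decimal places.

P(Standby system unavailable) [OR] = 1 − (1−0.10) × (1−0.38) × (1−0.39) × (1−0.12) = 0.700466
P(System A lost) [OR] = 1 − (1−0.37) × (1−0.700466) × (1−0.35) = 0.877341
P(PTU path unavailable) [OR] = 1 − (1−0.07) × (1−0.877341) × (1−0.44) = 0.936119
P(System B unavailable) [AND] = 0.05 × 0.11 × 0.35 × 0.19 = 0.000366
P(Right circuit inoperative) [AND] = 0.000366 × 0.16 = 0.000059
P(Aircraft hydraulic pressure lost) [OR] = 1 − (1−0.936119) × (1−0.000059) = 0.936123
Rounded to 4 decimal places: P(Aircraft hydraulic pressure lost) ≈ 0.9361.

0.9361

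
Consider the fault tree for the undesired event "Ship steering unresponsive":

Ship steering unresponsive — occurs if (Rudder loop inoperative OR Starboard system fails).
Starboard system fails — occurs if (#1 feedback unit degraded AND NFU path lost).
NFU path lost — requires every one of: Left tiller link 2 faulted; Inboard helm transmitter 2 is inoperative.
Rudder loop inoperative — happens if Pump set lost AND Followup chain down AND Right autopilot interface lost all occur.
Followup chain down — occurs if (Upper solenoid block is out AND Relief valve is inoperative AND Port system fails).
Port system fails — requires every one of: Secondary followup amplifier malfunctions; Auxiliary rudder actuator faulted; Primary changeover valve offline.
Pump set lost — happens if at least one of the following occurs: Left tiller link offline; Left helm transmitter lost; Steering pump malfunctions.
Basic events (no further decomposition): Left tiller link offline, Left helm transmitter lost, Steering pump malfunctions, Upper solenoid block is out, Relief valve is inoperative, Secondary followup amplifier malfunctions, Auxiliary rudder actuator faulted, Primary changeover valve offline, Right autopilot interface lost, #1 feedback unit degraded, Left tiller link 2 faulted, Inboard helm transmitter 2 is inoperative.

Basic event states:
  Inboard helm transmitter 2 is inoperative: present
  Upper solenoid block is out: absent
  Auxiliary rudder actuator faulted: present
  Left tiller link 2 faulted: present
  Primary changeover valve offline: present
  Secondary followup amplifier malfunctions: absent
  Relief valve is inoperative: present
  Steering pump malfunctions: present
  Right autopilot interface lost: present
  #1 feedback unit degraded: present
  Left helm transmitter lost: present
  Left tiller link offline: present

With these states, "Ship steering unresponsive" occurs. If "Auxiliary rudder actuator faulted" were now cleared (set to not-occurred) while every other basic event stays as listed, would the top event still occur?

Yes

Counterfactual: set "Auxiliary rudder actuator faulted" to not occurred.
Pump set lost [OR]: Left tiller link offline=occurs, Left helm transmitter lost=occurs, Steering pump malfunctions=occurs → at least one input occurs → occurs.
Port system fails [AND]: Secondary followup amplifier malfunctions=not, Auxiliary rudder actuator faulted=not, Primary changeover valve offline=occurs → not all inputs occur → does not occur.
Followup chain down [AND]: Upper solenoid block is out=not, Relief valve is inoperative=occurs, Port system fails=not → not all inputs occur → does not occur.
Rudder loop inoperative [AND]: Pump set lost=occurs, Followup chain down=not, Right autopilot interface lost=occurs → not all inputs occur → does not occur.
NFU path lost [AND]: Left tiller link 2 faulted=occurs, Inboard helm transmitter 2 is inoperative=occurs → all inputs occur → occurs.
Starboard system fails [AND]: #1 feedback unit degraded=occurs, NFU path lost=occurs → all inputs occur → occurs.
Ship steering unresponsive [OR]: Rudder loop inoperative=not, Starboard system fails=occurs → at least one input occurs → occurs.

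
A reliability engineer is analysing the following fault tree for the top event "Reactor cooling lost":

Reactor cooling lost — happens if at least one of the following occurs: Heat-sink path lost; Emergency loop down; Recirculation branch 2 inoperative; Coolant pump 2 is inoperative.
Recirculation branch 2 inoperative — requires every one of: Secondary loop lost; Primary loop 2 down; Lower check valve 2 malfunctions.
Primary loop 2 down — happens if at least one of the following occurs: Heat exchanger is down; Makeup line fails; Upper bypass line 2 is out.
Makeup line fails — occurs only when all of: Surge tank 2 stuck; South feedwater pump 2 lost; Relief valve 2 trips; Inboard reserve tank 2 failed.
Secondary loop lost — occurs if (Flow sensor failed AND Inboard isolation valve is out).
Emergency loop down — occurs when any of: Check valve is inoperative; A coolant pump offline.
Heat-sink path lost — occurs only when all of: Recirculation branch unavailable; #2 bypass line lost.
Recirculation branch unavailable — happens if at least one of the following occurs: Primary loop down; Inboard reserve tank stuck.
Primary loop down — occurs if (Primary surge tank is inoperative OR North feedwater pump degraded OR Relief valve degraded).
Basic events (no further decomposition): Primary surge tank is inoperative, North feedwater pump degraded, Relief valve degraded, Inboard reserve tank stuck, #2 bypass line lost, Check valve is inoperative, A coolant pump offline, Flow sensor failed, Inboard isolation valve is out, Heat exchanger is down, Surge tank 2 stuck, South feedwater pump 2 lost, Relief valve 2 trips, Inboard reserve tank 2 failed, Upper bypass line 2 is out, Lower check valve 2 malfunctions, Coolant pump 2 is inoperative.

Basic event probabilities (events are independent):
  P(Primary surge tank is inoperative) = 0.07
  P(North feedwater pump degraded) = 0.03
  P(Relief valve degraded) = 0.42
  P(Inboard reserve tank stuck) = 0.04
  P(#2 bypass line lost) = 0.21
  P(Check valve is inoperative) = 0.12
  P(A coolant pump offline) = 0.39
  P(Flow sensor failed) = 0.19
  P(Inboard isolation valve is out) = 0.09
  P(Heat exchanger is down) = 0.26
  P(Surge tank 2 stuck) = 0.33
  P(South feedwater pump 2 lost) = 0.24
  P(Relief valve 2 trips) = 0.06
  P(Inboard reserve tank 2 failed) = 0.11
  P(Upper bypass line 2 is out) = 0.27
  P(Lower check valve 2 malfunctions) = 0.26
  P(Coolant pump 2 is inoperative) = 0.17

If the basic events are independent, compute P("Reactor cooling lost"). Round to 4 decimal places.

P(Primary loop down) [OR] = 1 − (1−0.07) × (1−0.03) × (1−0.42) = 0.476782
P(Recirculation branch unavailable) [OR] = 1 − (1−0.476782) × (1−0.04) = 0.497711
P(Heat-sink path lost) [AND] = 0.497711 × 0.21 = 0.104519
P(Emergency loop down) [OR] = 1 − (1−0.12) × (1−0.39) = 0.463200
P(Secondary loop lost) [AND] = 0.19 × 0.09 = 0.017100
P(Makeup line fails) [AND] = 0.33 × 0.24 × 0.06 × 0.11 = 0.000523
P(Primary loop 2 down) [OR] = 1 − (1−0.26) × (1−0.000523) × (1−0.27) = 0.460083
P(Recirculation branch 2 inoperative) [AND] = 0.017100 × 0.460083 × 0.26 = 0.002046
P(Reactor cooling lost) [OR] = 1 − (1−0.104519) × (1−0.463200) × (1−0.002046) × (1−0.17) = 0.601840
Rounded to 4 decimal places: P(Reactor cooling lost) ≈ 0.6018.

0.6018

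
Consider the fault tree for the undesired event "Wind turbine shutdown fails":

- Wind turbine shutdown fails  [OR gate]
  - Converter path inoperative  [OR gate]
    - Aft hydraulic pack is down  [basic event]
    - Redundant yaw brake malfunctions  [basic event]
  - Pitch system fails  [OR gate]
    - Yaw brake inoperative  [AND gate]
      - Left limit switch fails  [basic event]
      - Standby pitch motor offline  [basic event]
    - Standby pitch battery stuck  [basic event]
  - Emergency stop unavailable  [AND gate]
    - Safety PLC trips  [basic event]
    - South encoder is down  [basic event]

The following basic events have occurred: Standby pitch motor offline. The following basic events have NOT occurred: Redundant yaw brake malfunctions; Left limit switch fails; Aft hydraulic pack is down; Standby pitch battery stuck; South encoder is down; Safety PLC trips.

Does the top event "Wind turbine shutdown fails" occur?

Converter path inoperative [OR]: Aft hydraulic pack is down=not, Redundant yaw brake malfunctions=not → no input occurs → does not occur.
Yaw brake inoperative [AND]: Left limit switch fails=not, Standby pitch motor offline=occurs → not all inputs occur → does not occur.
Pitch system fails [OR]: Yaw brake inoperative=not, Standby pitch battery stuck=not → no input occurs → does not occur.
Emergency stop unavailable [AND]: Safety PLC trips=not, South encoder is down=not → not all inputs occur → does not occur.
Wind turbine shutdown fails [OR]: Converter path inoperative=not, Pitch system fails=not, Emergency stop unavailable=not → no input occurs → does not occur.

No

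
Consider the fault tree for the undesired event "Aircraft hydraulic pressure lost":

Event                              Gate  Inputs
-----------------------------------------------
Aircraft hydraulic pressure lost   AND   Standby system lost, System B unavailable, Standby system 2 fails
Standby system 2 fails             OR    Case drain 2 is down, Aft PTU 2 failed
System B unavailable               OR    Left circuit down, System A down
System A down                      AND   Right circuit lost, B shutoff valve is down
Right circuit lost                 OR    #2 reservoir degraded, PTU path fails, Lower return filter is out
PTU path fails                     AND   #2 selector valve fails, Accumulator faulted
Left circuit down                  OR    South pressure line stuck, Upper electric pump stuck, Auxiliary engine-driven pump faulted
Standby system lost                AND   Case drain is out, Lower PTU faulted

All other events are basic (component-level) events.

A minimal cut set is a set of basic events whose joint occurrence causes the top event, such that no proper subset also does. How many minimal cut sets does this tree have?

Standby system lost [AND]: one cut set from each child combined → 1 × 1 = 1 cut set(s).
Left circuit down [OR]: union of children's cut sets → 3 cut set(s).
PTU path fails [AND]: one cut set from each child combined → 1 × 1 = 1 cut set(s).
Right circuit lost [OR]: union of children's cut sets → 3 cut set(s).
System A down [AND]: one cut set from each child combined → 3 × 1 = 3 cut set(s).
System B unavailable [OR]: union of children's cut sets → 6 cut set(s).
Standby system 2 fails [OR]: union of children's cut sets → 2 cut set(s).
Aircraft hydraulic pressure lost [AND]: one cut set from each child combined → 1 × 6 × 2 = 12 cut set(s).

12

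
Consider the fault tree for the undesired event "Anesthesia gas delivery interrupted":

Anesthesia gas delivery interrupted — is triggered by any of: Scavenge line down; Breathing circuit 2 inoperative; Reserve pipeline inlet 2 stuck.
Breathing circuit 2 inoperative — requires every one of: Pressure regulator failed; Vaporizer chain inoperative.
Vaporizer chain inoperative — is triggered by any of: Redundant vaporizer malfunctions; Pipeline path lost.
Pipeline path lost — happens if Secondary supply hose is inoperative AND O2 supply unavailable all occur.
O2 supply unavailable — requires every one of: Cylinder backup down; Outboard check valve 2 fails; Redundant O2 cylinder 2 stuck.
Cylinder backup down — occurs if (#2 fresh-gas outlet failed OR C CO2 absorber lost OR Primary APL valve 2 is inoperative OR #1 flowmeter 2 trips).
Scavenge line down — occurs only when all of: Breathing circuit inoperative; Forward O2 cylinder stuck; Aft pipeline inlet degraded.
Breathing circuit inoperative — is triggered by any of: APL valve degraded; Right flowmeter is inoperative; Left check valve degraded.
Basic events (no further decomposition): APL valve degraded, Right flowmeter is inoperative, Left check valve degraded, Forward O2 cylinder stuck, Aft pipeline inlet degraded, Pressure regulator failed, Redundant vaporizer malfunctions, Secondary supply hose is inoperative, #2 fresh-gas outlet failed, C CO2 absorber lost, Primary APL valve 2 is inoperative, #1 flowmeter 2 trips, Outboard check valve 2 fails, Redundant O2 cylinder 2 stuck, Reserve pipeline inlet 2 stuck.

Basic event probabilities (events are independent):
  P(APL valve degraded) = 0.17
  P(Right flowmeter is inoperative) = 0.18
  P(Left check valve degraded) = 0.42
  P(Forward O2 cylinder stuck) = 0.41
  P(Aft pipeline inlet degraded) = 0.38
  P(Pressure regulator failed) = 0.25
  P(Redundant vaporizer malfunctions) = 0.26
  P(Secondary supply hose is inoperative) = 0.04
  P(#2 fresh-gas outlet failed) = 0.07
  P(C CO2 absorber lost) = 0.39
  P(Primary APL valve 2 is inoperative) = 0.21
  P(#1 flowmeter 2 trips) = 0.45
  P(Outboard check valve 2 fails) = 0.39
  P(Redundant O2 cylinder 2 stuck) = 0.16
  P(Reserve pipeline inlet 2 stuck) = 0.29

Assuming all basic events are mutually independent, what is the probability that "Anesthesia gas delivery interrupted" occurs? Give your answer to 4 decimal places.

P(Breathing circuit inoperative) [OR] = 1 − (1−0.17) × (1−0.18) × (1−0.42) = 0.605252
P(Scavenge line down) [AND] = 0.605252 × 0.41 × 0.38 = 0.094298
P(Cylinder backup down) [OR] = 1 − (1−0.07) × (1−0.39) × (1−0.21) × (1−0.45) = 0.753508
P(O2 supply unavailable) [AND] = 0.753508 × 0.39 × 0.16 = 0.047019
P(Pipeline path lost) [AND] = 0.04 × 0.047019 = 0.001881
P(Vaporizer chain inoperative) [OR] = 1 − (1−0.26) × (1−0.001881) = 0.261392
P(Breathing circuit 2 inoperative) [AND] = 0.25 × 0.261392 = 0.065348
P(Anesthesia gas delivery interrupted) [OR] = 1 − (1−0.094298) × (1−0.065348) × (1−0.29) = 0.398974
Rounded to 4 decimal places: P(Anesthesia gas delivery interrupted) ≈ 0.3990.

0.3990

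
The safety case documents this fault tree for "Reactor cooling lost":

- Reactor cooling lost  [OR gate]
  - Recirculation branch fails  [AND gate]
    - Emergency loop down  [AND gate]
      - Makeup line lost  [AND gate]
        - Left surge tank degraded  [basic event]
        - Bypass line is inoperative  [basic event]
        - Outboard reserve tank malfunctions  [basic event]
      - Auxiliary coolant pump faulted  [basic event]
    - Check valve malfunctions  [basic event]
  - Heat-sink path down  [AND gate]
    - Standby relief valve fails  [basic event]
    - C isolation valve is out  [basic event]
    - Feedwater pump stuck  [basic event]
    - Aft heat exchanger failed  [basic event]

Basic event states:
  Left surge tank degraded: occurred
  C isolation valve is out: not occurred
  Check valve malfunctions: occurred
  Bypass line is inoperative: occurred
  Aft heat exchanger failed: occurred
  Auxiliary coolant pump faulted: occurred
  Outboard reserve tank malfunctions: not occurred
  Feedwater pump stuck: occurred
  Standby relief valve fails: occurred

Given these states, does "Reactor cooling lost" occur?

Makeup line lost [AND]: Left surge tank degraded=occurs, Bypass line is inoperative=occurs, Outboard reserve tank malfunctions=not → not all inputs occur → does not occur.
Emergency loop down [AND]: Makeup line lost=not, Auxiliary coolant pump faulted=occurs → not all inputs occur → does not occur.
Recirculation branch fails [AND]: Emergency loop down=not, Check valve malfunctions=occurs → not all inputs occur → does not occur.
Heat-sink path down [AND]: Standby relief valve fails=occurs, C isolation valve is out=not, Feedwater pump stuck=occurs, Aft heat exchanger failed=occurs → not all inputs occur → does not occur.
Reactor cooling lost [OR]: Recirculation branch fails=not, Heat-sink path down=not → no input occurs → does not occur.

No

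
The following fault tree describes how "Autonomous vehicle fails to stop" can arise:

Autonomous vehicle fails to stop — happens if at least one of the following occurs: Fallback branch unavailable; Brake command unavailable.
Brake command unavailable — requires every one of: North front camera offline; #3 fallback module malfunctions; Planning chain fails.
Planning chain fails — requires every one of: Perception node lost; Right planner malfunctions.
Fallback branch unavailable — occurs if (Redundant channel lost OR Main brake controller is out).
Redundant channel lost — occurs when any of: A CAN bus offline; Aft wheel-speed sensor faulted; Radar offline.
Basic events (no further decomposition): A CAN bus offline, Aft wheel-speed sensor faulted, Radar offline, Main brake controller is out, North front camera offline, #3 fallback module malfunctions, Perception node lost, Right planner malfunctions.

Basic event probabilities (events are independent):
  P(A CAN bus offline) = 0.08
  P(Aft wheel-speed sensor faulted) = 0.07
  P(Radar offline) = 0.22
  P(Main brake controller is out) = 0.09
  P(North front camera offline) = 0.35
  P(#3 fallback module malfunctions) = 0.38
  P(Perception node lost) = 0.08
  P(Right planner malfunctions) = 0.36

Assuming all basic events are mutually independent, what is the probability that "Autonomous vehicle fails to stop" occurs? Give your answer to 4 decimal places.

0.3950

P(Redundant channel lost) [OR] = 1 − (1−0.08) × (1−0.07) × (1−0.22) = 0.332632
P(Fallback branch unavailable) [OR] = 1 − (1−0.332632) × (1−0.09) = 0.392695
P(Planning chain fails) [AND] = 0.08 × 0.36 = 0.028800
P(Brake command unavailable) [AND] = 0.35 × 0.38 × 0.028800 = 0.003830
P(Autonomous vehicle fails to stop) [OR] = 1 − (1−0.392695) × (1−0.003830) = 0.395021
Rounded to 4 decimal places: P(Autonomous vehicle fails to stop) ≈ 0.3950.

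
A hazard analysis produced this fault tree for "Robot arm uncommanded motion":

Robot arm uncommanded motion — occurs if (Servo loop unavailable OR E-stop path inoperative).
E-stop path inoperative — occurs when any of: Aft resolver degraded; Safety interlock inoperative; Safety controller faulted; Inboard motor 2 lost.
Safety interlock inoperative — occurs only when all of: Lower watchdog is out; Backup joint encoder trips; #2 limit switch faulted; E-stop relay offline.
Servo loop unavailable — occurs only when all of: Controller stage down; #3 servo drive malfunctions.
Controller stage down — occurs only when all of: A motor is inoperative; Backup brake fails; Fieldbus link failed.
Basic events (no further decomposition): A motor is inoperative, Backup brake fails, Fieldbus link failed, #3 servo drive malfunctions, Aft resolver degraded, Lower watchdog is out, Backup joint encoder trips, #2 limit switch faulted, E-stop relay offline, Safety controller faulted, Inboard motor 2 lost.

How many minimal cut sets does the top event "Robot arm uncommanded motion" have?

Controller stage down [AND]: one cut set from each child combined → 1 × 1 × 1 = 1 cut set(s).
Servo loop unavailable [AND]: one cut set from each child combined → 1 × 1 = 1 cut set(s).
Safety interlock inoperative [AND]: one cut set from each child combined → 1 × 1 × 1 × 1 = 1 cut set(s).
E-stop path inoperative [OR]: union of children's cut sets → 4 cut set(s).
Robot arm uncommanded motion [OR]: union of children's cut sets → 5 cut set(s).
Minimal cut sets: {#3 servo drive malfunctions, A motor is inoperative, Backup brake fails, Fieldbus link failed}; {Aft resolver degraded}; {#2 limit switch faulted, Backup joint encoder trips, E-stop relay offline, Lower watchdog is out}; {Safety controller faulted}; {Inboard motor 2 lost}.

5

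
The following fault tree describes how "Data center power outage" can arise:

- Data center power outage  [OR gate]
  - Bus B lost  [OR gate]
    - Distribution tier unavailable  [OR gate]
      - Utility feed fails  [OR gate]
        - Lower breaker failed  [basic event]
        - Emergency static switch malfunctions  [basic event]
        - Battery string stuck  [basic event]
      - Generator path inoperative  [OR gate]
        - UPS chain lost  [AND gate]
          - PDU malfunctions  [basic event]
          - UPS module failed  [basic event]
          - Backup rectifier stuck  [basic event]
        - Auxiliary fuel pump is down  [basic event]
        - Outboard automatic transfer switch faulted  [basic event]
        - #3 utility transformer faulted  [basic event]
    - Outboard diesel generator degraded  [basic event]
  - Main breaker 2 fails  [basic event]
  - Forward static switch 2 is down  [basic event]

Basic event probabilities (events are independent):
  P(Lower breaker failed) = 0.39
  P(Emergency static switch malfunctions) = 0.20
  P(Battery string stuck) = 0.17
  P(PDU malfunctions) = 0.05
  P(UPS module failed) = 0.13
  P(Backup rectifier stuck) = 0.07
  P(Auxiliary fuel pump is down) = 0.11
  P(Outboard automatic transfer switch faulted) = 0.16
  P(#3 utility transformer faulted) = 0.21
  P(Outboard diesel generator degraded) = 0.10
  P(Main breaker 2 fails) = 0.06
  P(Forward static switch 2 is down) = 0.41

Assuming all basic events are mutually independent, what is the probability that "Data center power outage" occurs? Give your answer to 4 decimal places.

0.8807

P(Utility feed fails) [OR] = 1 − (1−0.39) × (1−0.20) × (1−0.17) = 0.594960
P(UPS chain lost) [AND] = 0.05 × 0.13 × 0.07 = 0.000455
P(Generator path inoperative) [OR] = 1 − (1−0.000455) × (1−0.11) × (1−0.16) × (1−0.21) = 0.409665
P(Distribution tier unavailable) [OR] = 1 − (1−0.594960) × (1−0.409665) = 0.760891
P(Bus B lost) [OR] = 1 − (1−0.760891) × (1−0.10) = 0.784802
P(Data center power outage) [OR] = 1 − (1−0.784802) × (1−0.06) × (1−0.41) = 0.880651
Rounded to 4 decimal places: P(Data center power outage) ≈ 0.8807.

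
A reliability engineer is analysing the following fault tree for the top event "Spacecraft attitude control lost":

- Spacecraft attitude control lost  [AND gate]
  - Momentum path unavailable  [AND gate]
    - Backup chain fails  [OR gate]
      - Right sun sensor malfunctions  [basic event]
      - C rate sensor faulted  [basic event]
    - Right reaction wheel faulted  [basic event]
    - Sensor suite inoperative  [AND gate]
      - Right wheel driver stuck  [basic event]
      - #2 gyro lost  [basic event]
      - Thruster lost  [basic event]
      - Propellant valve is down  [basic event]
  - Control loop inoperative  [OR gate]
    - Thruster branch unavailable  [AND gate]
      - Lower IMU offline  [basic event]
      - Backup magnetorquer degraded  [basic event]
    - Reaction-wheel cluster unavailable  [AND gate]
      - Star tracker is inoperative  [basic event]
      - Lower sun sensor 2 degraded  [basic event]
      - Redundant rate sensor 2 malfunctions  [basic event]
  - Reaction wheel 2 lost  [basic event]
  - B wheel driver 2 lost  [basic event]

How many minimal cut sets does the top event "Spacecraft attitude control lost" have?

Backup chain fails [OR]: union of children's cut sets → 2 cut set(s).
Sensor suite inoperative [AND]: one cut set from each child combined → 1 × 1 × 1 × 1 = 1 cut set(s).
Momentum path unavailable [AND]: one cut set from each child combined → 2 × 1 × 1 = 2 cut set(s).
Thruster branch unavailable [AND]: one cut set from each child combined → 1 × 1 = 1 cut set(s).
Reaction-wheel cluster unavailable [AND]: one cut set from each child combined → 1 × 1 × 1 = 1 cut set(s).
Control loop inoperative [OR]: union of children's cut sets → 2 cut set(s).
Spacecraft attitude control lost [AND]: one cut set from each child combined → 2 × 2 × 1 × 1 = 4 cut set(s).
Minimal cut sets: {#2 gyro lost, B wheel driver 2 lost, Backup magnetorquer degraded, Lower IMU offline, Propellant valve is down, Reaction wheel 2 lost, Right reaction wheel faulted, Right sun sensor malfunctions, Right wheel driver stuck, Thruster lost}; {#2 gyro lost, B wheel driver 2 lost, Lower sun sensor 2 degraded, Propellant valve is down, Reaction wheel 2 lost, Redundant rate sensor 2 malfunctions, Right reaction wheel faulted, Right sun sensor malfunctions, Right wheel driver stuck, Star tracker is inoperative, Thruster lost}; {#2 gyro lost, B wheel driver 2 lost, Backup magnetorquer degraded, C rate sensor faulted, Lower IMU offline, Propellant valve is down, Reaction wheel 2 lost, Right reaction wheel faulted, Right wheel driver stuck, Thruster lost}; {#2 gyro lost, B wheel driver 2 lost, C rate sensor faulted, Lower sun sensor 2 degraded, Propellant valve is down, Reaction wheel 2 lost, Redundant rate sensor 2 malfunctions, Right reaction wheel faulted, Right wheel driver stuck, Star tracker is inoperative, Thruster lost}.

4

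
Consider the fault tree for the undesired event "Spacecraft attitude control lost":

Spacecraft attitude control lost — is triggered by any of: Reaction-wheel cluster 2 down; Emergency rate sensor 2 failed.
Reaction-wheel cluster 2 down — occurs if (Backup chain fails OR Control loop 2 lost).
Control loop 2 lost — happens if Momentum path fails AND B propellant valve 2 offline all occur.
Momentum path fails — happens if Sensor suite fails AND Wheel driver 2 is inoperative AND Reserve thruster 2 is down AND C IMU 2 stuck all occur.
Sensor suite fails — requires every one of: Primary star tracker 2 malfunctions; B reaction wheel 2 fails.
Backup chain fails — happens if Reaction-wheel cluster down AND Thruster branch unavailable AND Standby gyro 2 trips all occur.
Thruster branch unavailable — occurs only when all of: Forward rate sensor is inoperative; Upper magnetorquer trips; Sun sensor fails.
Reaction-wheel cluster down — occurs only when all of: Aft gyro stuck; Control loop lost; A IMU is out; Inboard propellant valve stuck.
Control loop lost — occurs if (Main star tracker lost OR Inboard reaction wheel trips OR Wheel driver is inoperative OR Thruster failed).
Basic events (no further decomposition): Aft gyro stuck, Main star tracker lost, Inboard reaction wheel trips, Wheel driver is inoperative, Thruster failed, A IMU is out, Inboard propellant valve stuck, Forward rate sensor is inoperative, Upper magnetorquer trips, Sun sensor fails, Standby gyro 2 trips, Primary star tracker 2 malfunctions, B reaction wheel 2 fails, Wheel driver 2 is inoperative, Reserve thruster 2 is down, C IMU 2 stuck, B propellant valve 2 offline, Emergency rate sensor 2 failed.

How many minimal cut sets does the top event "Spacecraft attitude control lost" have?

Control loop lost [OR]: union of children's cut sets → 4 cut set(s).
Reaction-wheel cluster down [AND]: one cut set from each child combined → 1 × 4 × 1 × 1 = 4 cut set(s).
Thruster branch unavailable [AND]: one cut set from each child combined → 1 × 1 × 1 = 1 cut set(s).
Backup chain fails [AND]: one cut set from each child combined → 4 × 1 × 1 = 4 cut set(s).
Sensor suite fails [AND]: one cut set from each child combined → 1 × 1 = 1 cut set(s).
Momentum path fails [AND]: one cut set from each child combined → 1 × 1 × 1 × 1 = 1 cut set(s).
Control loop 2 lost [AND]: one cut set from each child combined → 1 × 1 = 1 cut set(s).
Reaction-wheel cluster 2 down [OR]: union of children's cut sets → 5 cut set(s).
Spacecraft attitude control lost [OR]: union of children's cut sets → 6 cut set(s).
Minimal cut sets: {A IMU is out, Aft gyro stuck, Forward rate sensor is inoperative, Inboard propellant valve stuck, Main star tracker lost, Standby gyro 2 trips, Sun sensor fails, Upper magnetorquer trips}; {A IMU is out, Aft gyro stuck, Forward rate sensor is inoperative, Inboard propellant valve stuck, Inboard reaction wheel trips, Standby gyro 2 trips, Sun sensor fails, Upper magnetorquer trips}; {A IMU is out, Aft gyro stuck, Forward rate sensor is inoperative, Inboard propellant valve stuck, Standby gyro 2 trips, Sun sensor fails, Upper magnetorquer trips, Wheel driver is inoperative}; {A IMU is out, Aft gyro stuck, Forward rate sensor is inoperative, Inboard propellant valve stuck, Standby gyro 2 trips, Sun sensor fails, Thruster failed, Upper magnetorquer trips}; {B propellant valve 2 offline, B reaction wheel 2 fails, C IMU 2 stuck, Primary star tracker 2 malfunctions, Reserve thruster 2 is down, Wheel driver 2 is inoperative}; {Emergency rate sensor 2 failed}.

6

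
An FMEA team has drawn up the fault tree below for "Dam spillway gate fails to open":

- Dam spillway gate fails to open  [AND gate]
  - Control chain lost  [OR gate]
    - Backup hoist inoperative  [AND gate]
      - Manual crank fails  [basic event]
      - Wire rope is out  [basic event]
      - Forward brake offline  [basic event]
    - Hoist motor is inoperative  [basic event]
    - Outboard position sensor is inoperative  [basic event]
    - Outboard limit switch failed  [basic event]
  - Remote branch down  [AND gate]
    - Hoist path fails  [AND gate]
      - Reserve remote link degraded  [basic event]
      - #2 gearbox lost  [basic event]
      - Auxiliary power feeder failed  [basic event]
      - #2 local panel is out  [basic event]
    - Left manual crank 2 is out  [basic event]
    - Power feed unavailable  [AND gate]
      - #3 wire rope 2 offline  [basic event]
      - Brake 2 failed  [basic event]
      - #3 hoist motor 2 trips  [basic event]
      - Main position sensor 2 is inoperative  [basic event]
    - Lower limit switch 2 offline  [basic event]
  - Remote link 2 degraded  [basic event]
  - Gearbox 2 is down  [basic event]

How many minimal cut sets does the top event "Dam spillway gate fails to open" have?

4

Backup hoist inoperative [AND]: one cut set from each child combined → 1 × 1 × 1 = 1 cut set(s).
Control chain lost [OR]: union of children's cut sets → 4 cut set(s).
Hoist path fails [AND]: one cut set from each child combined → 1 × 1 × 1 × 1 = 1 cut set(s).
Power feed unavailable [AND]: one cut set from each child combined → 1 × 1 × 1 × 1 = 1 cut set(s).
Remote branch down [AND]: one cut set from each child combined → 1 × 1 × 1 × 1 = 1 cut set(s).
Dam spillway gate fails to open [AND]: one cut set from each child combined → 4 × 1 × 1 × 1 = 4 cut set(s).
Minimal cut sets: {#2 gearbox lost, #2 local panel is out, #3 hoist motor 2 trips, #3 wire rope 2 offline, Auxiliary power feeder failed, Brake 2 failed, Forward brake offline, Gearbox 2 is down, Left manual crank 2 is out, Lower limit switch 2 offline, Main position sensor 2 is inoperative, Manual crank fails, Remote link 2 degraded, Reserve remote link degraded, Wire rope is out}; {#2 gearbox lost, #2 local panel is out, #3 hoist motor 2 trips, #3 wire rope 2 offline, Auxiliary power feeder failed, Brake 2 failed, Gearbox 2 is down, Hoist motor is inoperative, Left manual crank 2 is out, Lower limit switch 2 offline, Main position sensor 2 is inoperative, Remote link 2 degraded, Reserve remote link degraded}; {#2 gearbox lost, #2 local panel is out, #3 hoist motor 2 trips, #3 wire rope 2 offline, Auxiliary power feeder failed, Brake 2 failed, Gearbox 2 is down, Left manual crank 2 is out, Lower limit switch 2 offline, Main position sensor 2 is inoperative, Outboard position sensor is inoperative, Remote link 2 degraded, Reserve remote link degraded}; {#2 gearbox lost, #2 local panel is out, #3 hoist motor 2 trips, #3 wire rope 2 offline, Auxiliary power feeder failed, Brake 2 failed, Gearbox 2 is down, Left manual crank 2 is out, Lower limit switch 2 offline, Main position sensor 2 is inoperative, Outboard limit switch failed, Remote link 2 degraded, Reserve remote link degraded}.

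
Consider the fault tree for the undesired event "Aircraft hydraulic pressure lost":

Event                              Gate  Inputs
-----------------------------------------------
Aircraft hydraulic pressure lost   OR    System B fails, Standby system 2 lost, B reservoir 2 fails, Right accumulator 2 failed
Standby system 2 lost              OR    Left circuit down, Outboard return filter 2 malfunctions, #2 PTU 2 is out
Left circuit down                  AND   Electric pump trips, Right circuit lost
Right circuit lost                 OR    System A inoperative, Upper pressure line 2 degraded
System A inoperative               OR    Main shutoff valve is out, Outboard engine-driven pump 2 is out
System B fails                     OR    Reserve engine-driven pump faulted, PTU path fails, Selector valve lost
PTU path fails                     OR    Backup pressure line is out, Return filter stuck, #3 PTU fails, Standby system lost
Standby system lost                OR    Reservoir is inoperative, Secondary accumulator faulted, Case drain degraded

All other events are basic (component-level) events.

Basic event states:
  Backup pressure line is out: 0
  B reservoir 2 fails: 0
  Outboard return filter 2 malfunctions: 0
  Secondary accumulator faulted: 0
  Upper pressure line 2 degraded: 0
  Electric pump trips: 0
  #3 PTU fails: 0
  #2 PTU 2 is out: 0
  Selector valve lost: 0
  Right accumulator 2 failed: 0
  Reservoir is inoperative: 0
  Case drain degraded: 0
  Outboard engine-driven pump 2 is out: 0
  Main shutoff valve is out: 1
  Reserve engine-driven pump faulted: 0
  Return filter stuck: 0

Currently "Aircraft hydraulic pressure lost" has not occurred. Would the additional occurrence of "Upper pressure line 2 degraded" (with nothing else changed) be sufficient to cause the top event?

Counterfactual: set "Upper pressure line 2 degraded" to occurred.
Standby system lost [OR]: Reservoir is inoperative=not, Secondary accumulator faulted=not, Case drain degraded=not → no input occurs → does not occur.
PTU path fails [OR]: Backup pressure line is out=not, Return filter stuck=not, #3 PTU fails=not, Standby system lost=not → no input occurs → does not occur.
System B fails [OR]: Reserve engine-driven pump faulted=not, PTU path fails=not, Selector valve lost=not → no input occurs → does not occur.
System A inoperative [OR]: Main shutoff valve is out=occurs, Outboard engine-driven pump 2 is out=not → at least one input occurs → occurs.
Right circuit lost [OR]: System A inoperative=occurs, Upper pressure line 2 degraded=occurs → at least one input occurs → occurs.
Left circuit down [AND]: Electric pump trips=not, Right circuit lost=occurs → not all inputs occur → does not occur.
Standby system 2 lost [OR]: Left circuit down=not, Outboard return filter 2 malfunctions=not, #2 PTU 2 is out=not → no input occurs → does not occur.
Aircraft hydraulic pressure lost [OR]: System B fails=not, Standby system 2 lost=not, B reservoir 2 fails=not, Right accumulator 2 failed=not → no input occurs → does not occur.

No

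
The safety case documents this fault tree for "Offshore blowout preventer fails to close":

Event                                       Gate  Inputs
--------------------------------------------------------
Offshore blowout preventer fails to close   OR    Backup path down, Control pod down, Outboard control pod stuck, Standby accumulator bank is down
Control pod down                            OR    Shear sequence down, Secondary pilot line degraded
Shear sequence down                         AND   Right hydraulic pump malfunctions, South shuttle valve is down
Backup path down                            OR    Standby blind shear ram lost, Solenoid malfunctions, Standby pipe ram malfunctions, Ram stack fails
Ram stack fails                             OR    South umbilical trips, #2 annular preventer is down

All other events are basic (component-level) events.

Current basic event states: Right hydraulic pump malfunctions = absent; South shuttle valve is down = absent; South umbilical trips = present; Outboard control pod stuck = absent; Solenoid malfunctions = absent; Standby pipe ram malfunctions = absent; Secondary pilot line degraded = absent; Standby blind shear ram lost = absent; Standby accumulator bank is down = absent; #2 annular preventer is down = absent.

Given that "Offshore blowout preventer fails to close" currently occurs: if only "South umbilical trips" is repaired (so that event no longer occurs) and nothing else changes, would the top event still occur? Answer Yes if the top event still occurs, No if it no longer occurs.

Counterfactual: set "South umbilical trips" to not occurred.
Ram stack fails [OR]: South umbilical trips=not, #2 annular preventer is down=not → no input occurs → does not occur.
Backup path down [OR]: Standby blind shear ram lost=not, Solenoid malfunctions=not, Standby pipe ram malfunctions=not, Ram stack fails=not → no input occurs → does not occur.
Shear sequence down [AND]: Right hydraulic pump malfunctions=not, South shuttle valve is down=not → not all inputs occur → does not occur.
Control pod down [OR]: Shear sequence down=not, Secondary pilot line degraded=not → no input occurs → does not occur.
Offshore blowout preventer fails to close [OR]: Backup path down=not, Control pod down=not, Outboard control pod stuck=not, Standby accumulator bank is down=not → no input occurs → does not occur.

No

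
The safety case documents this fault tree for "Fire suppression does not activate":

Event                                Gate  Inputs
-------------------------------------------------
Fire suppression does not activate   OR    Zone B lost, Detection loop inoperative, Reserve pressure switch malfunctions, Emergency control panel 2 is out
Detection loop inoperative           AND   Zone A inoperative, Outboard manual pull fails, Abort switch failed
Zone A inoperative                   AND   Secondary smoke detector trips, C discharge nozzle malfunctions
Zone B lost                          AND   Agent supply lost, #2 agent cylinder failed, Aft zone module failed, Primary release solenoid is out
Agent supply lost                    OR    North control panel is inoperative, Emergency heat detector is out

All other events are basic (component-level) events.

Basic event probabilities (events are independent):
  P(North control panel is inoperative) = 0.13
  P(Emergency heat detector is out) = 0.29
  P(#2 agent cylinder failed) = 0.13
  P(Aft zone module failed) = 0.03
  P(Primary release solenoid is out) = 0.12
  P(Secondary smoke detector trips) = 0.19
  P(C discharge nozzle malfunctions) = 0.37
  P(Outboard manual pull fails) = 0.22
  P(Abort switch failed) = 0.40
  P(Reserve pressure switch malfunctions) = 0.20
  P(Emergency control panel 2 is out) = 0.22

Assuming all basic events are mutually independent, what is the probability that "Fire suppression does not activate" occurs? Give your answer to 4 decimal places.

P(Agent supply lost) [OR] = 1 − (1−0.13) × (1−0.29) = 0.382300
P(Zone B lost) [AND] = 0.382300 × 0.13 × 0.03 × 0.12 = 0.000179
P(Zone A inoperative) [AND] = 0.19 × 0.37 = 0.070300
P(Detection loop inoperative) [AND] = 0.070300 × 0.22 × 0.40 = 0.006186
P(Fire suppression does not activate) [OR] = 1 − (1−0.000179) × (1−0.006186) × (1−0.20) × (1−0.22) = 0.379971
Rounded to 4 decimal places: P(Fire suppression does not activate) ≈ 0.3800.

0.3800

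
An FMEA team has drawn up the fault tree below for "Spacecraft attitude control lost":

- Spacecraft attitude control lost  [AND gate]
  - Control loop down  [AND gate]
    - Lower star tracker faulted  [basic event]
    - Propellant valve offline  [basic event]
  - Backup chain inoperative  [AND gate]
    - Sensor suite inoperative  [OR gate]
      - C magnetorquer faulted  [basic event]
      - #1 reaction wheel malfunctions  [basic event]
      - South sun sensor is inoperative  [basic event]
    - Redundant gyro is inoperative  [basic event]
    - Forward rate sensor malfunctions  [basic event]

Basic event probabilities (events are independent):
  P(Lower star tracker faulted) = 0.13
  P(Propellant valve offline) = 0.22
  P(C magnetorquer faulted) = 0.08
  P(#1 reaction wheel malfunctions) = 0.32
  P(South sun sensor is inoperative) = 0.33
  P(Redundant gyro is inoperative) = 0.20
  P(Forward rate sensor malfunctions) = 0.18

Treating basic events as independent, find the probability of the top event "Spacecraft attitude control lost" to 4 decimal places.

P(Control loop down) [AND] = 0.13 × 0.22 = 0.028600
P(Sensor suite inoperative) [OR] = 1 − (1−0.08) × (1−0.32) × (1−0.33) = 0.580848
P(Backup chain inoperative) [AND] = 0.580848 × 0.20 × 0.18 = 0.020911
P(Spacecraft attitude control lost) [AND] = 0.028600 × 0.020911 = 0.000598
Rounded to 4 decimal places: P(Spacecraft attitude control lost) ≈ 0.0006.

0.0006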